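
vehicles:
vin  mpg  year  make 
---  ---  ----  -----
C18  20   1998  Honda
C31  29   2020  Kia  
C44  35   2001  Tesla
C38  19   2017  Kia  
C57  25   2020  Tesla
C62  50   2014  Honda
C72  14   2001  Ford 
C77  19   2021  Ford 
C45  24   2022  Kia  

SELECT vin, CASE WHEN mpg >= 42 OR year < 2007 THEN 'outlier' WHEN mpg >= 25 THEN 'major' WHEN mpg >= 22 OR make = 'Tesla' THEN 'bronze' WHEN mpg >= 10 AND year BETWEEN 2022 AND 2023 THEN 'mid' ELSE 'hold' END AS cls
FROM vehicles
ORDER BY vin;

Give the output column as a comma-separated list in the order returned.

vin=C18: mpg >= 42 OR year < 2007 → outlier
vin=C31: mpg >= 25 → major
vin=C38: ELSE → hold
vin=C44: mpg >= 42 OR year < 2007 → outlier
vin=C45: mpg >= 22 OR make = 'Tesla' → bronze
vin=C57: mpg >= 25 → major
vin=C62: mpg >= 42 OR year < 2007 → outlier
vin=C72: mpg >= 42 OR year < 2007 → outlier
vin=C77: ELSE → hold

outlier, major, hold, outlier, bronze, major, outlier, outlier, hold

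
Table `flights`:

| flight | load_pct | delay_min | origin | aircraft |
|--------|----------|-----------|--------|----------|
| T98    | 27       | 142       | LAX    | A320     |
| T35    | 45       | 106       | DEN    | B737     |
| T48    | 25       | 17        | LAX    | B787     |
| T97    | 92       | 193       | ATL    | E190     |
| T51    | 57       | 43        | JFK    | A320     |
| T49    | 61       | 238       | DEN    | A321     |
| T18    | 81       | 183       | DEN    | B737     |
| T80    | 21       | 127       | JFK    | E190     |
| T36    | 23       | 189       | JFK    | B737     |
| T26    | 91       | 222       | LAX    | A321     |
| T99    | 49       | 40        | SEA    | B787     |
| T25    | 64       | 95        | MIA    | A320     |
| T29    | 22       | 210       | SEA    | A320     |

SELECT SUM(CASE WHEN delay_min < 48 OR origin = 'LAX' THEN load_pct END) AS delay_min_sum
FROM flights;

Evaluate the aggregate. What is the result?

249

flight=T98: ✓ → 27
flight=T35: ✗
flight=T48: ✓ → 25
flight=T97: ✗
flight=T51: ✓ → 57
flight=T49: ✗
flight=T18: ✗
flight=T80: ✗
flight=T36: ✗
flight=T26: ✓ → 91
flight=T99: ✓ → 49
flight=T25: ✗
flight=T29: ✗
delay_min_sum = 27 + 25 + 57 + 91 + 49 = 249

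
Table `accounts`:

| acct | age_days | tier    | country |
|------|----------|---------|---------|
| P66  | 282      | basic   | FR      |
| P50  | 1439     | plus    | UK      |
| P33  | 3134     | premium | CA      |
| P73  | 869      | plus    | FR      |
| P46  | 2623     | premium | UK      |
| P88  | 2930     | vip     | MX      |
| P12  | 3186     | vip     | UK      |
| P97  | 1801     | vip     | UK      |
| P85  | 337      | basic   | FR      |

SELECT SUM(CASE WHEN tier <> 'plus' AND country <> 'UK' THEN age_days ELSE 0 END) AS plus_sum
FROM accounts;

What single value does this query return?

acct=P66: ✓ → 282
acct=P50: ✗
acct=P33: ✓ → 3134
acct=P73: ✗
acct=P46: ✗
acct=P88: ✓ → 2930
acct=P12: ✗
acct=P97: ✗
acct=P85: ✓ → 337
plus_sum = 282 + 3134 + 2930 + 337 = 6683

6683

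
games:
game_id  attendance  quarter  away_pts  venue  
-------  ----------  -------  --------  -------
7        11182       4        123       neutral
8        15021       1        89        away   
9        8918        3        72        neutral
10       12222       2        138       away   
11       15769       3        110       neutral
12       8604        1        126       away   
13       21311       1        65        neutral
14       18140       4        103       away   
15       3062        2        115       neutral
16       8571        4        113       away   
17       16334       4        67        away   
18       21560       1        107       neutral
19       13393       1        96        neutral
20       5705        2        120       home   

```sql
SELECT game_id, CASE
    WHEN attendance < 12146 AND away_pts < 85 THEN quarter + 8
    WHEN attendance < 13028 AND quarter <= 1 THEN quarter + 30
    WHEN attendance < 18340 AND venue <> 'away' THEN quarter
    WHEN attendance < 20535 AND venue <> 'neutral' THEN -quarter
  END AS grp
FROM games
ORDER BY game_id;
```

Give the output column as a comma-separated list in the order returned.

4, -1, 11, -2, 3, 31, NULL, -4, 2, -4, -4, NULL, 1, 2

game_id=7: attendance < 18340 AND venue <> 'away' → 4
game_id=8: attendance < 20535 AND venue <> 'neutral' → -1
game_id=9: attendance < 12146 AND away_pts < 85 → 11
game_id=10: attendance < 20535 AND venue <> 'neutral' → -2
game_id=11: attendance < 18340 AND venue <> 'away' → 3
game_id=12: attendance < 13028 AND quarter <= 1 → 31
game_id=13: (no match → NULL) → NULL
game_id=14: attendance < 20535 AND venue <> 'neutral' → -4
game_id=15: attendance < 18340 AND venue <> 'away' → 2
game_id=16: attendance < 20535 AND venue <> 'neutral' → -4
game_id=17: attendance < 20535 AND venue <> 'neutral' → -4
game_id=18: (no match → NULL) → NULL
game_id=19: attendance < 18340 AND venue <> 'away' → 1
game_id=20: attendance < 18340 AND venue <> 'away' → 2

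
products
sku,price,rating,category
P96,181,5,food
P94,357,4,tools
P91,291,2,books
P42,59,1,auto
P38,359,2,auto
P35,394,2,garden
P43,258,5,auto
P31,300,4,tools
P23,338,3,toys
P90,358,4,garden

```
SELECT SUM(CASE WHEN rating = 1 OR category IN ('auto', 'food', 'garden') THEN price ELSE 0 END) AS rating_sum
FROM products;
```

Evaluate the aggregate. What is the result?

sku=P96: ✓ → 181
sku=P94: ✗
sku=P91: ✗
sku=P42: ✓ → 59
sku=P38: ✓ → 359
sku=P35: ✓ → 394
sku=P43: ✓ → 258
sku=P31: ✗
sku=P23: ✗
sku=P90: ✓ → 358
rating_sum = 181 + 59 + 359 + 394 + 258 + 358 = 1609

1609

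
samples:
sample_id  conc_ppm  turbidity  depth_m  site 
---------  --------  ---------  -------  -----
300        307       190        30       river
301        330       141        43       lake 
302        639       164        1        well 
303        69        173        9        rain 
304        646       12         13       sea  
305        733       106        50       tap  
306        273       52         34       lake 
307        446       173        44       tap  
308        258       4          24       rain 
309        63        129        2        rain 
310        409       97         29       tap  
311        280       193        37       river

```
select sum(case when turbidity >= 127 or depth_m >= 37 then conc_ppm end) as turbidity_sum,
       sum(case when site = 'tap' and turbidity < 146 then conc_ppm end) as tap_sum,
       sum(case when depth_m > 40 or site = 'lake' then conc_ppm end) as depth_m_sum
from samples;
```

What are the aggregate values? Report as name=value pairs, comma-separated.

turbidity_sum=2867, tap_sum=1142, depth_m_sum=1782

[turbidity_sum: turbidity >= 127 or depth_m >= 37]
sample_id=300: ✓ → 307
sample_id=301: ✓ → 330
sample_id=302: ✓ → 639
sample_id=303: ✓ → 69
sample_id=304: ✗
sample_id=305: ✓ → 733
sample_id=306: ✗
sample_id=307: ✓ → 446
sample_id=308: ✗
sample_id=309: ✓ → 63
sample_id=310: ✗
sample_id=311: ✓ → 280
turbidity_sum = 307 + 330 + 639 + 69 + 733 + 446 + 63 + 280 = 2867
—
[tap_sum: site = 'tap' and turbidity < 146]
sample_id=300: ✗
sample_id=301: ✗
sample_id=302: ✗
sample_id=303: ✗
sample_id=304: ✗
sample_id=305: ✓ → 733
sample_id=306: ✗
sample_id=307: ✗
sample_id=308: ✗
sample_id=309: ✗
sample_id=310: ✓ → 409
sample_id=311: ✗
tap_sum = 733 + 409 = 1142
—
[depth_m_sum: depth_m > 40 or site = 'lake']
sample_id=300: ✗
sample_id=301: ✓ → 330
sample_id=302: ✗
sample_id=303: ✗
sample_id=304: ✗
sample_id=305: ✓ → 733
sample_id=306: ✓ → 273
sample_id=307: ✓ → 446
sample_id=308: ✗
sample_id=309: ✗
sample_id=310: ✗
sample_id=311: ✗
depth_m_sum = 330 + 733 + 273 + 446 = 1782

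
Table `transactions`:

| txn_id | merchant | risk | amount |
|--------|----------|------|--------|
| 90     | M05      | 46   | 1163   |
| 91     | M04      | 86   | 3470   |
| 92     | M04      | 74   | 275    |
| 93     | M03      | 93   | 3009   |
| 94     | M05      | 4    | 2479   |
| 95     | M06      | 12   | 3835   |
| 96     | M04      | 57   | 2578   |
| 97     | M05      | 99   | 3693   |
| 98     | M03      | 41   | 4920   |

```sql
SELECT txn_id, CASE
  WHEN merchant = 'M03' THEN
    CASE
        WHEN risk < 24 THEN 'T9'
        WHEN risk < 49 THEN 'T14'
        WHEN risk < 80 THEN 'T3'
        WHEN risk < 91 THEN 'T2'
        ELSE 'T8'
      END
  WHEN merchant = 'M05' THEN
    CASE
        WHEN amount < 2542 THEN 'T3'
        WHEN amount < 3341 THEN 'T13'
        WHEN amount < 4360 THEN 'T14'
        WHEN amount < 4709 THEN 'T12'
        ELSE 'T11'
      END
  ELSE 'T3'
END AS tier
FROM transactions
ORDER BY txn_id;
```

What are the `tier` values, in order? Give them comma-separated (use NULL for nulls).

txn_id=90: merchant='M05' → inner[amount < 2542] → T3
txn_id=91: merchant='M04' → outer ELSE → T3
txn_id=92: merchant='M04' → outer ELSE → T3
txn_id=93: merchant='M03' → inner[ELSE] → T8
txn_id=94: merchant='M05' → inner[amount < 2542] → T3
txn_id=95: merchant='M06' → outer ELSE → T3
txn_id=96: merchant='M04' → outer ELSE → T3
txn_id=97: merchant='M05' → inner[amount < 4360] → T14
txn_id=98: merchant='M03' → inner[risk < 49] → T14

T3, T3, T3, T8, T3, T3, T3, T14, T14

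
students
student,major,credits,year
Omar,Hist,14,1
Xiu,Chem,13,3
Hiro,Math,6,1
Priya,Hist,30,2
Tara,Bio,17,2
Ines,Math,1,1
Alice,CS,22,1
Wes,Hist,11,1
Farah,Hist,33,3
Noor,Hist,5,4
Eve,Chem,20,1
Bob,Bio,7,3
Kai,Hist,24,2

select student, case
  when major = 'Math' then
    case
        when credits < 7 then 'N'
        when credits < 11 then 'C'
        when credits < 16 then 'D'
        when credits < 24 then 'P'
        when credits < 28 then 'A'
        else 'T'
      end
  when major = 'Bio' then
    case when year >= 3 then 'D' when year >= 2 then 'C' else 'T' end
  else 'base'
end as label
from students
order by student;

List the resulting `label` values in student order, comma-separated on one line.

base, D, base, base, N, N, base, base, base, base, C, base, base

student=Alice: major='CS' → outer ELSE → base
student=Bob: major='Bio' → inner[year >= 3] → D
student=Eve: major='Chem' → outer ELSE → base
student=Farah: major='Hist' → outer ELSE → base
student=Hiro: major='Math' → inner[credits < 7] → N
student=Ines: major='Math' → inner[credits < 7] → N
student=Kai: major='Hist' → outer ELSE → base
student=Noor: major='Hist' → outer ELSE → base
student=Omar: major='Hist' → outer ELSE → base
student=Priya: major='Hist' → outer ELSE → base
student=Tara: major='Bio' → inner[year >= 2] → C
student=Wes: major='Hist' → outer ELSE → base
student=Xiu: major='Chem' → outer ELSE → base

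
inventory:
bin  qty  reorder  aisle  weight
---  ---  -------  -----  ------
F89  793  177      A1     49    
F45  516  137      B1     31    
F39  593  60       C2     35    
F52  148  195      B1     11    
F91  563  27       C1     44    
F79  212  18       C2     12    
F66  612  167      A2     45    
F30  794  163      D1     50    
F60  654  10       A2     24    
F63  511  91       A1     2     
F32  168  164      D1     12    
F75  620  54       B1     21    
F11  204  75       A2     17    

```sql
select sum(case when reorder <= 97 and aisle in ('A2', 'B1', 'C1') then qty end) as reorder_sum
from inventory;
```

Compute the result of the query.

2041

bin=F89: ✗
bin=F45: ✗
bin=F39: ✗
bin=F52: ✗
bin=F91: ✓ → 563
bin=F79: ✗
bin=F66: ✗
bin=F30: ✗
bin=F60: ✓ → 654
bin=F63: ✗
bin=F32: ✗
bin=F75: ✓ → 620
bin=F11: ✓ → 204
reorder_sum = 563 + 654 + 620 + 204 = 2041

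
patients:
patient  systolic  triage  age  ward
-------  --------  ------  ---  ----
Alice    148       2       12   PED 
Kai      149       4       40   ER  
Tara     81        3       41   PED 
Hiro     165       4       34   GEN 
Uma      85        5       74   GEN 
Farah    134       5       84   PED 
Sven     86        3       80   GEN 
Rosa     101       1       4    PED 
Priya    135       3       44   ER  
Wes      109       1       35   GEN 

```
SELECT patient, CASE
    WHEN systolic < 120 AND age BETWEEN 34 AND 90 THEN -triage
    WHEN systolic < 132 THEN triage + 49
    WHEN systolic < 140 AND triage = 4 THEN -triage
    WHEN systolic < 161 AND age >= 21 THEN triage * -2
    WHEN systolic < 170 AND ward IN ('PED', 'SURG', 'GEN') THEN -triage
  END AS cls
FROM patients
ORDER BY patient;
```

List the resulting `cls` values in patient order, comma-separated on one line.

-2, -10, -4, -8, -6, 50, -3, -3, -5, -1

patient=Alice: systolic < 170 AND ward IN ('PED', 'SURG', 'GEN') → -2
patient=Farah: systolic < 161 AND age >= 21 → -10
patient=Hiro: systolic < 170 AND ward IN ('PED', 'SURG', 'GEN') → -4
patient=Kai: systolic < 161 AND age >= 21 → -8
patient=Priya: systolic < 161 AND age >= 21 → -6
patient=Rosa: systolic < 132 → 50
patient=Sven: systolic < 120 AND age BETWEEN 34 AND 90 → -3
patient=Tara: systolic < 120 AND age BETWEEN 34 AND 90 → -3
patient=Uma: systolic < 120 AND age BETWEEN 34 AND 90 → -5
patient=Wes: systolic < 120 AND age BETWEEN 34 AND 90 → -1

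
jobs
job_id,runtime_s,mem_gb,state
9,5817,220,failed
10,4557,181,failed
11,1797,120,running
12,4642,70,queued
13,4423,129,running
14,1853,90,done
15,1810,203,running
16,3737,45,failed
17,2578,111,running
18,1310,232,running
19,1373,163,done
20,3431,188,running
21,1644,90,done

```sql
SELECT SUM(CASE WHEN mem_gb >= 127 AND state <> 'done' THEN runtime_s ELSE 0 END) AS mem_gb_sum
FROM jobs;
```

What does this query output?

job_id=9: ✓ → 5817
job_id=10: ✓ → 4557
job_id=11: ✗
job_id=12: ✗
job_id=13: ✓ → 4423
job_id=14: ✗
job_id=15: ✓ → 1810
job_id=16: ✗
job_id=17: ✗
job_id=18: ✓ → 1310
job_id=19: ✗
job_id=20: ✓ → 3431
job_id=21: ✗
mem_gb_sum = 5817 + 4557 + 4423 + 1810 + 1310 + 3431 = 21348

21348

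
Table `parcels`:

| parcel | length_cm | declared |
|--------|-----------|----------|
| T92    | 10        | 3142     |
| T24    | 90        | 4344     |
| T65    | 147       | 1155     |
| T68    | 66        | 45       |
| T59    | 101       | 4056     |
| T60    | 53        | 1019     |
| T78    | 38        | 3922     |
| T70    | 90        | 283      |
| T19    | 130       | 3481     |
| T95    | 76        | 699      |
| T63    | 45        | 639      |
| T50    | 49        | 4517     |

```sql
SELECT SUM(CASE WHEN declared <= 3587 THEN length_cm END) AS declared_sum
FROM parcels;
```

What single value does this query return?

parcel=T92: ✓ → 10
parcel=T24: ✗
parcel=T65: ✓ → 147
parcel=T68: ✓ → 66
parcel=T59: ✗
parcel=T60: ✓ → 53
parcel=T78: ✗
parcel=T70: ✓ → 90
parcel=T19: ✓ → 130
parcel=T95: ✓ → 76
parcel=T63: ✓ → 45
parcel=T50: ✗
declared_sum = 10 + 147 + 66 + 53 + 90 + 130 + 76 + 45 = 617

617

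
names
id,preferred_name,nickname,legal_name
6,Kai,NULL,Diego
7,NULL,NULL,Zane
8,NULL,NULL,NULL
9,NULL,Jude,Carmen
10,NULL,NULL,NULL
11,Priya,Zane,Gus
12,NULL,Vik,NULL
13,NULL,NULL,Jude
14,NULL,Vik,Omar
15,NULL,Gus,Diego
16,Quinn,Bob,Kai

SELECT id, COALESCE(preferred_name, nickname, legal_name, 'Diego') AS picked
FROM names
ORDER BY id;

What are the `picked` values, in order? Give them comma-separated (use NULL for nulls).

Kai, Zane, Diego, Jude, Diego, Priya, Vik, Jude, Vik, Gus, Quinn

id=6: preferred_name=Kai → Kai
id=7: preferred_name=NULL, nickname=NULL, legal_name=Zane → Zane
id=8: preferred_name=NULL, nickname=NULL, legal_name=NULL, → literal Diego → Diego
id=9: preferred_name=NULL, nickname=Jude → Jude
id=10: preferred_name=NULL, nickname=NULL, legal_name=NULL, → literal Diego → Diego
id=11: preferred_name=Priya → Priya
id=12: preferred_name=NULL, nickname=Vik → Vik
id=13: preferred_name=NULL, nickname=NULL, legal_name=Jude → Jude
id=14: preferred_name=NULL, nickname=Vik → Vik
id=15: preferred_name=NULL, nickname=Gus → Gus
id=16: preferred_name=Quinn → Quinn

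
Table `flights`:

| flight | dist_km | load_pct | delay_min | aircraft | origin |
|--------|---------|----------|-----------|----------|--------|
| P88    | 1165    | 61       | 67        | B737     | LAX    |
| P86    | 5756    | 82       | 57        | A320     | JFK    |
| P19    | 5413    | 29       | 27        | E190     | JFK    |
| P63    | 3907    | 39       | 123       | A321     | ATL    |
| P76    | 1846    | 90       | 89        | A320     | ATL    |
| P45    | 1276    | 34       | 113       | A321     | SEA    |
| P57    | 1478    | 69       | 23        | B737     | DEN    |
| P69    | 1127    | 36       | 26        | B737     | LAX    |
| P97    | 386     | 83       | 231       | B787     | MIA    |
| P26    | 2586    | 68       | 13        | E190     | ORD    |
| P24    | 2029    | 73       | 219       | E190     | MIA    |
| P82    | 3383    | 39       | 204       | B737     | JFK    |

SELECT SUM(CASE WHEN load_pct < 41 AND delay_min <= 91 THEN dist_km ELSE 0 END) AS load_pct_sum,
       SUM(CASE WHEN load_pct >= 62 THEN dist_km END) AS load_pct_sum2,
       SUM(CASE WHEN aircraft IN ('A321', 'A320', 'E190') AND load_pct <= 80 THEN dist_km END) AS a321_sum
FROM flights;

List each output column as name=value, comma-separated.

load_pct_sum=6540, load_pct_sum2=14081, a321_sum=15211

[load_pct_sum: load_pct < 41 AND delay_min <= 91]
flight=P88: ✗
flight=P86: ✗
flight=P19: ✓ → 5413
flight=P63: ✗
flight=P76: ✗
flight=P45: ✗
flight=P57: ✗
flight=P69: ✓ → 1127
flight=P97: ✗
flight=P26: ✗
flight=P24: ✗
flight=P82: ✗
load_pct_sum = 5413 + 1127 = 6540
—
[load_pct_sum2: load_pct >= 62]
flight=P88: ✗
flight=P86: ✓ → 5756
flight=P19: ✗
flight=P63: ✗
flight=P76: ✓ → 1846
flight=P45: ✗
flight=P57: ✓ → 1478
flight=P69: ✗
flight=P97: ✓ → 386
flight=P26: ✓ → 2586
flight=P24: ✓ → 2029
flight=P82: ✗
load_pct_sum2 = 5756 + 1846 + 1478 + 386 + 2586 + 2029 = 14081
—
[a321_sum: aircraft IN ('A321', 'A320', 'E190') AND load_pct <= 80]
flight=P88: ✗
flight=P86: ✗
flight=P19: ✓ → 5413
flight=P63: ✓ → 3907
flight=P76: ✗
flight=P45: ✓ → 1276
flight=P57: ✗
flight=P69: ✗
flight=P97: ✗
flight=P26: ✓ → 2586
flight=P24: ✓ → 2029
flight=P82: ✗
a321_sum = 5413 + 3907 + 1276 + 2586 + 2029 = 15211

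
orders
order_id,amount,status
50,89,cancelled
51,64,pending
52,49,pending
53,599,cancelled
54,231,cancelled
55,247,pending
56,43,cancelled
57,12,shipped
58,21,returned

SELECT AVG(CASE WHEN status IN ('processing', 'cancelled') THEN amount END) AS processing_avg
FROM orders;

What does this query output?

order_id=50: ✓ → 89
order_id=51: ✗
order_id=52: ✗
order_id=53: ✓ → 599
order_id=54: ✓ → 231
order_id=55: ✗
order_id=56: ✓ → 43
order_id=57: ✗
order_id=58: ✗
processing_avg = (89 + 599 + 231 + 43) / 4 = 240.5

240.5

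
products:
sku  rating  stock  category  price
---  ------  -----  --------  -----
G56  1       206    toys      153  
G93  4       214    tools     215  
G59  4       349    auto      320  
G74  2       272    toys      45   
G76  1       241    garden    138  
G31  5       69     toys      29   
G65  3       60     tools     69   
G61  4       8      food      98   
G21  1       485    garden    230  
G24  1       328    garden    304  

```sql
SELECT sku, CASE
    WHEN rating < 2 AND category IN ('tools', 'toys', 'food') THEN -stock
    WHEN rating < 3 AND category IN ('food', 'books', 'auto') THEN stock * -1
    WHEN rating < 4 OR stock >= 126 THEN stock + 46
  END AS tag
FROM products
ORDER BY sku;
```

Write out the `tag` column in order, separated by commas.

531, 374, NULL, -206, 395, NULL, 106, 318, 287, 260

sku=G21: rating < 4 OR stock >= 126 → 531
sku=G24: rating < 4 OR stock >= 126 → 374
sku=G31: (no match → NULL) → NULL
sku=G56: rating < 2 AND category IN ('tools', 'toys', 'food') → -206
sku=G59: rating < 4 OR stock >= 126 → 395
sku=G61: (no match → NULL) → NULL
sku=G65: rating < 4 OR stock >= 126 → 106
sku=G74: rating < 4 OR stock >= 126 → 318
sku=G76: rating < 4 OR stock >= 126 → 287
sku=G93: rating < 4 OR stock >= 126 → 260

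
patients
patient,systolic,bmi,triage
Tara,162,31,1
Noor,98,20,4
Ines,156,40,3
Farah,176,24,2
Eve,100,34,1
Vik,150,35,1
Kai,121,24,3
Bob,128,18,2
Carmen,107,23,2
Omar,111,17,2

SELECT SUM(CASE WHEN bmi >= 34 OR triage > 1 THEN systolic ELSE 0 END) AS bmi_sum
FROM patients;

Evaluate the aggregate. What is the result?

patient=Tara: ✗
patient=Noor: ✓ → 98
patient=Ines: ✓ → 156
patient=Farah: ✓ → 176
patient=Eve: ✓ → 100
patient=Vik: ✓ → 150
patient=Kai: ✓ → 121
patient=Bob: ✓ → 128
patient=Carmen: ✓ → 107
patient=Omar: ✓ → 111
bmi_sum = 98 + 156 + 176 + 100 + 150 + 121 + 128 + 107 + 111 = 1147

1147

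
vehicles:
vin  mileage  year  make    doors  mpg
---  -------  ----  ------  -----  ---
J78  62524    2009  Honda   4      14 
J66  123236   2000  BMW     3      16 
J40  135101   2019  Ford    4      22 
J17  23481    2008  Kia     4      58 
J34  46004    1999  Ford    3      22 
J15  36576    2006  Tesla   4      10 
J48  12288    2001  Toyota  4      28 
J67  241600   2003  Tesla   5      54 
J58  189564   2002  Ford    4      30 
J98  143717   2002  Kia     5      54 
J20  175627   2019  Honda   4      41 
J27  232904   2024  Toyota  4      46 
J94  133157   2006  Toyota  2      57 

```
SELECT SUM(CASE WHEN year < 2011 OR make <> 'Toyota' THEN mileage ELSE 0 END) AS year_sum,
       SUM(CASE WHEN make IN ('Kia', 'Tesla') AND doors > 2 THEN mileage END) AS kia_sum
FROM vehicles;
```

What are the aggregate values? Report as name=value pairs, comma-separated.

[year_sum: year < 2011 OR make <> 'Toyota']
vin=J78: ✓ → 62524
vin=J66: ✓ → 123236
vin=J40: ✓ → 135101
vin=J17: ✓ → 23481
vin=J34: ✓ → 46004
vin=J15: ✓ → 36576
vin=J48: ✓ → 12288
vin=J67: ✓ → 241600
vin=J58: ✓ → 189564
vin=J98: ✓ → 143717
vin=J20: ✓ → 175627
vin=J27: ✗
vin=J94: ✓ → 133157
year_sum = 62524 + 123236 + 135101 + 23481 + 46004 + 36576 + 12288 + 241600 + 189564 + 143717 + 175627 + 133157 = 1322875
—
[kia_sum: make IN ('Kia', 'Tesla') AND doors > 2]
vin=J78: ✗
vin=J66: ✗
vin=J40: ✗
vin=J17: ✓ → 23481
vin=J34: ✗
vin=J15: ✓ → 36576
vin=J48: ✗
vin=J67: ✓ → 241600
vin=J58: ✗
vin=J98: ✓ → 143717
vin=J20: ✗
vin=J27: ✗
vin=J94: ✗
kia_sum = 23481 + 36576 + 241600 + 143717 = 445374

year_sum=1322875, kia_sum=445374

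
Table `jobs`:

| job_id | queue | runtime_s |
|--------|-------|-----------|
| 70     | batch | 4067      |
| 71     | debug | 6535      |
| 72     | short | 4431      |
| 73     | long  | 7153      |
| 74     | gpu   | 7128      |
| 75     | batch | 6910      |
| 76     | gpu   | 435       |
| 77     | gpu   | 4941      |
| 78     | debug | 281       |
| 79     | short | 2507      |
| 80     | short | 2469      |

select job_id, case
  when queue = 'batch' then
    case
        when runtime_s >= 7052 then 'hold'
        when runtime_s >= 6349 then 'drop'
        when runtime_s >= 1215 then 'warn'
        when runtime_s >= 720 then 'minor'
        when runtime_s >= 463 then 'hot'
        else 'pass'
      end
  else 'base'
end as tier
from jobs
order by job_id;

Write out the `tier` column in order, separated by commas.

job_id=70: queue='batch' → inner[runtime_s >= 1215] → warn
job_id=71: queue='debug' → outer ELSE → base
job_id=72: queue='short' → outer ELSE → base
job_id=73: queue='long' → outer ELSE → base
job_id=74: queue='gpu' → outer ELSE → base
job_id=75: queue='batch' → inner[runtime_s >= 6349] → drop
job_id=76: queue='gpu' → outer ELSE → base
job_id=77: queue='gpu' → outer ELSE → base
job_id=78: queue='debug' → outer ELSE → base
job_id=79: queue='short' → outer ELSE → base
job_id=80: queue='short' → outer ELSE → base

warn, base, base, base, base, drop, base, base, base, base, base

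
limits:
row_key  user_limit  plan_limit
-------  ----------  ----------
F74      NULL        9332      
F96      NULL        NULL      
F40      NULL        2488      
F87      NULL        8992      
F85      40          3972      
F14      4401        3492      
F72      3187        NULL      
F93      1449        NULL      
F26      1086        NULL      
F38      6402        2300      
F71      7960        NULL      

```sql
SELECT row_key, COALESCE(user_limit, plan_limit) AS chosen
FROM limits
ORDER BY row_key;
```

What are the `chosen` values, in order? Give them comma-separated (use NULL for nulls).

4401, 1086, 6402, 2488, 7960, 3187, 9332, 40, 8992, 1449, NULL

row_key=F14: user_limit=4401 → 4401
row_key=F26: user_limit=1086 → 1086
row_key=F38: user_limit=6402 → 6402
row_key=F40: user_limit=NULL, plan_limit=2488 → 2488
row_key=F71: user_limit=7960 → 7960
row_key=F72: user_limit=3187 → 3187
row_key=F74: user_limit=NULL, plan_limit=9332 → 9332
row_key=F85: user_limit=40 → 40
row_key=F87: user_limit=NULL, plan_limit=8992 → 8992
row_key=F93: user_limit=1449 → 1449
row_key=F96: user_limit=NULL, plan_limit=NULL (all NULL) → NULL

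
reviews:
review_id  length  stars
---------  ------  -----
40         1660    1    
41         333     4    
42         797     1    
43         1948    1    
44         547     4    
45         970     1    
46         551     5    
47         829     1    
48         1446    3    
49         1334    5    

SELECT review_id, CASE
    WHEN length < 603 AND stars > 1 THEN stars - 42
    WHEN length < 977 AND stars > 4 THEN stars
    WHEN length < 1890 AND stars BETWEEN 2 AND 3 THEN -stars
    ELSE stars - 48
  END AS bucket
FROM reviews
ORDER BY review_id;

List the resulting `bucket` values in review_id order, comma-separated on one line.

review_id=40: ELSE → -47
review_id=41: length < 603 AND stars > 1 → -38
review_id=42: ELSE → -47
review_id=43: ELSE → -47
review_id=44: length < 603 AND stars > 1 → -38
review_id=45: ELSE → -47
review_id=46: length < 603 AND stars > 1 → -37
review_id=47: ELSE → -47
review_id=48: length < 1890 AND stars BETWEEN 2 AND 3 → -3
review_id=49: ELSE → -43

-47, -38, -47, -47, -38, -47, -37, -47, -3, -43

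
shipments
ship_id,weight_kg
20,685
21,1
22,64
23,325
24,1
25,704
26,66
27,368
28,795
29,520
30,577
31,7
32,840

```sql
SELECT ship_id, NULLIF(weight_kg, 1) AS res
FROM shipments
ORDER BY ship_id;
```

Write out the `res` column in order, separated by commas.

685, NULL, 64, 325, NULL, 704, 66, 368, 795, 520, 577, 7, 840

ship_id=20: weight_kg=685 vs 1: differ → 685
ship_id=21: weight_kg=1 vs 1: equal → NULL
ship_id=22: weight_kg=64 vs 1: differ → 64
ship_id=23: weight_kg=325 vs 1: differ → 325
ship_id=24: weight_kg=1 vs 1: equal → NULL
ship_id=25: weight_kg=704 vs 1: differ → 704
ship_id=26: weight_kg=66 vs 1: differ → 66
ship_id=27: weight_kg=368 vs 1: differ → 368
ship_id=28: weight_kg=795 vs 1: differ → 795
ship_id=29: weight_kg=520 vs 1: differ → 520
ship_id=30: weight_kg=577 vs 1: differ → 577
ship_id=31: weight_kg=7 vs 1: differ → 7
ship_id=32: weight_kg=840 vs 1: differ → 840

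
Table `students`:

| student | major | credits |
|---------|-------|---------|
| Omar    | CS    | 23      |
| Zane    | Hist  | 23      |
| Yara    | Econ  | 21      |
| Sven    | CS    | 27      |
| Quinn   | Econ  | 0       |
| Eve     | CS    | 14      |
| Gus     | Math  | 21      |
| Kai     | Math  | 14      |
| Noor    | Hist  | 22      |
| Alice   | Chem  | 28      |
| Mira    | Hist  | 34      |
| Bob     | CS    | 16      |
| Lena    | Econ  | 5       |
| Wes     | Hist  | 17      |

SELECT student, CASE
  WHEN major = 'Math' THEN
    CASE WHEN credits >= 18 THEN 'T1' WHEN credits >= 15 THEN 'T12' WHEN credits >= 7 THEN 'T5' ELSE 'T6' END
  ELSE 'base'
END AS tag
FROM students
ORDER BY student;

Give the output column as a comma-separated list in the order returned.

student=Alice: major='Chem' → outer ELSE → base
student=Bob: major='CS' → outer ELSE → base
student=Eve: major='CS' → outer ELSE → base
student=Gus: major='Math' → inner[credits >= 18] → T1
student=Kai: major='Math' → inner[credits >= 7] → T5
student=Lena: major='Econ' → outer ELSE → base
student=Mira: major='Hist' → outer ELSE → base
student=Noor: major='Hist' → outer ELSE → base
student=Omar: major='CS' → outer ELSE → base
student=Quinn: major='Econ' → outer ELSE → base
student=Sven: major='CS' → outer ELSE → base
student=Wes: major='Hist' → outer ELSE → base
student=Yara: major='Econ' → outer ELSE → base
student=Zane: major='Hist' → outer ELSE → base

base, base, base, T1, T5, base, base, base, base, base, base, base, base, base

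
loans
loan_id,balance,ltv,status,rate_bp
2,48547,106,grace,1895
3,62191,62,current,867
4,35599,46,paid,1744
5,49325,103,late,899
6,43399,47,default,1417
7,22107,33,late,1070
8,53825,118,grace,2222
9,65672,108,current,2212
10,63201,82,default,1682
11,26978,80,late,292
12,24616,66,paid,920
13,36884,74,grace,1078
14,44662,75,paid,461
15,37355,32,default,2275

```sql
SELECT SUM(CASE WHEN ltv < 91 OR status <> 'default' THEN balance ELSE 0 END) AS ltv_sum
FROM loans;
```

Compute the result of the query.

614361

loan_id=2: ✓ → 48547
loan_id=3: ✓ → 62191
loan_id=4: ✓ → 35599
loan_id=5: ✓ → 49325
loan_id=6: ✓ → 43399
loan_id=7: ✓ → 22107
loan_id=8: ✓ → 53825
loan_id=9: ✓ → 65672
loan_id=10: ✓ → 63201
loan_id=11: ✓ → 26978
loan_id=12: ✓ → 24616
loan_id=13: ✓ → 36884
loan_id=14: ✓ → 44662
loan_id=15: ✓ → 37355
ltv_sum = 48547 + 62191 + 35599 + 49325 + 43399 + 22107 + 53825 + 65672 + 63201 + 26978 + 24616 + 36884 + 44662 + 37355 = 614361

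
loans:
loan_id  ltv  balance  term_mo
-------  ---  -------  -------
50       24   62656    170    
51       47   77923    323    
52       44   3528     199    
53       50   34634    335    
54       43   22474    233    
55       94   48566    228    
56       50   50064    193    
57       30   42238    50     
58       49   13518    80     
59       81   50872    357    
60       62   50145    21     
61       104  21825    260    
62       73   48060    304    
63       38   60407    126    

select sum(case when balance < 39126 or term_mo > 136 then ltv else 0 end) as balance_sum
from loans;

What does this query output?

659

loan_id=50: ✓ → 24
loan_id=51: ✓ → 47
loan_id=52: ✓ → 44
loan_id=53: ✓ → 50
loan_id=54: ✓ → 43
loan_id=55: ✓ → 94
loan_id=56: ✓ → 50
loan_id=57: ✗
loan_id=58: ✓ → 49
loan_id=59: ✓ → 81
loan_id=60: ✗
loan_id=61: ✓ → 104
loan_id=62: ✓ → 73
loan_id=63: ✗
balance_sum = 24 + 47 + 44 + 50 + 43 + 94 + 50 + 49 + 81 + 104 + 73 = 659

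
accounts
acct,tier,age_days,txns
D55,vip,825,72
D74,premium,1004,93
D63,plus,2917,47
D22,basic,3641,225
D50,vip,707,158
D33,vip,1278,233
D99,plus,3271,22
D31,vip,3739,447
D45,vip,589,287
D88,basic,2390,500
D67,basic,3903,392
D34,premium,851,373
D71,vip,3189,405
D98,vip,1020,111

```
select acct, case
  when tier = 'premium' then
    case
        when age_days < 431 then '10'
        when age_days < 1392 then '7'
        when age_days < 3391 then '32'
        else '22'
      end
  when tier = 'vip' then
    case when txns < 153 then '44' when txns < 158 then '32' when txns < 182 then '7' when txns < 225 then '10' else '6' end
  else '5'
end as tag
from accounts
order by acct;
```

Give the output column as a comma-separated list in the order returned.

5, 6, 6, 7, 6, 7, 44, 5, 5, 6, 7, 5, 44, 5

acct=D22: tier='basic' → outer ELSE → 5
acct=D31: tier='vip' → inner[ELSE] → 6
acct=D33: tier='vip' → inner[ELSE] → 6
acct=D34: tier='premium' → inner[age_days < 1392] → 7
acct=D45: tier='vip' → inner[ELSE] → 6
acct=D50: tier='vip' → inner[txns < 182] → 7
acct=D55: tier='vip' → inner[txns < 153] → 44
acct=D63: tier='plus' → outer ELSE → 5
acct=D67: tier='basic' → outer ELSE → 5
acct=D71: tier='vip' → inner[ELSE] → 6
acct=D74: tier='premium' → inner[age_days < 1392] → 7
acct=D88: tier='basic' → outer ELSE → 5
acct=D98: tier='vip' → inner[txns < 153] → 44
acct=D99: tier='plus' → outer ELSE → 5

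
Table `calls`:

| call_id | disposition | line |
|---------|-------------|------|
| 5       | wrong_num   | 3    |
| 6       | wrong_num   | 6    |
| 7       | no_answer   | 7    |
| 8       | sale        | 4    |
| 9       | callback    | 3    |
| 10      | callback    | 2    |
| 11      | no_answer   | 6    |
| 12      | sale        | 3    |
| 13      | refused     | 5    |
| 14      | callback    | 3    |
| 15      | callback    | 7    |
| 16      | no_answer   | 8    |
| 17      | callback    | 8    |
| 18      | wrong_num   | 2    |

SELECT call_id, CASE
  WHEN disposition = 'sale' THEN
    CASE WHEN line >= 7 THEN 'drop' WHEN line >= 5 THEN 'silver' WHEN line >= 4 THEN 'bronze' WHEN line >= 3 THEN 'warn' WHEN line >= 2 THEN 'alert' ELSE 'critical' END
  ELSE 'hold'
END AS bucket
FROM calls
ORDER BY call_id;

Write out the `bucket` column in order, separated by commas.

call_id=5: disposition='wrong_num' → outer ELSE → hold
call_id=6: disposition='wrong_num' → outer ELSE → hold
call_id=7: disposition='no_answer' → outer ELSE → hold
call_id=8: disposition='sale' → inner[line >= 4] → bronze
call_id=9: disposition='callback' → outer ELSE → hold
call_id=10: disposition='callback' → outer ELSE → hold
call_id=11: disposition='no_answer' → outer ELSE → hold
call_id=12: disposition='sale' → inner[line >= 3] → warn
call_id=13: disposition='refused' → outer ELSE → hold
call_id=14: disposition='callback' → outer ELSE → hold
call_id=15: disposition='callback' → outer ELSE → hold
call_id=16: disposition='no_answer' → outer ELSE → hold
call_id=17: disposition='callback' → outer ELSE → hold
call_id=18: disposition='wrong_num' → outer ELSE → hold

hold, hold, hold, bronze, hold, hold, hold, warn, hold, hold, hold, hold, hold, hold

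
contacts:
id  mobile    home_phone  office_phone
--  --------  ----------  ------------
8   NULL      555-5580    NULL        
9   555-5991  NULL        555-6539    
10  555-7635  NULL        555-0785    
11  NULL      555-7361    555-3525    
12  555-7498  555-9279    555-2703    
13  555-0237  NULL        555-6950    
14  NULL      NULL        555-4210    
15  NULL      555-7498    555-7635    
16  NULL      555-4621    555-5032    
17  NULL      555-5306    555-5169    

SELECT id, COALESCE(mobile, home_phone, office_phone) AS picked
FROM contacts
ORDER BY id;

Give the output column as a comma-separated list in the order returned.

id=8: mobile=NULL, home_phone=555-5580 → 555-5580
id=9: mobile=555-5991 → 555-5991
id=10: mobile=555-7635 → 555-7635
id=11: mobile=NULL, home_phone=555-7361 → 555-7361
id=12: mobile=555-7498 → 555-7498
id=13: mobile=555-0237 → 555-0237
id=14: mobile=NULL, home_phone=NULL, office_phone=555-4210 → 555-4210
id=15: mobile=NULL, home_phone=555-7498 → 555-7498
id=16: mobile=NULL, home_phone=555-4621 → 555-4621
id=17: mobile=NULL, home_phone=555-5306 → 555-5306

555-5580, 555-5991, 555-7635, 555-7361, 555-7498, 555-0237, 555-4210, 555-7498, 555-4621, 555-5306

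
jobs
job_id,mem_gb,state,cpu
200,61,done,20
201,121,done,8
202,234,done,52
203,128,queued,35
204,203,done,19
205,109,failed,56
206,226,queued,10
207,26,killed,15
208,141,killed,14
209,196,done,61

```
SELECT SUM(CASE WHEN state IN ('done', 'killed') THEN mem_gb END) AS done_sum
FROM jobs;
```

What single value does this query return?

job_id=200: ✓ → 61
job_id=201: ✓ → 121
job_id=202: ✓ → 234
job_id=203: ✗
job_id=204: ✓ → 203
job_id=205: ✗
job_id=206: ✗
job_id=207: ✓ → 26
job_id=208: ✓ → 141
job_id=209: ✓ → 196
done_sum = 61 + 121 + 234 + 203 + 26 + 141 + 196 = 982

982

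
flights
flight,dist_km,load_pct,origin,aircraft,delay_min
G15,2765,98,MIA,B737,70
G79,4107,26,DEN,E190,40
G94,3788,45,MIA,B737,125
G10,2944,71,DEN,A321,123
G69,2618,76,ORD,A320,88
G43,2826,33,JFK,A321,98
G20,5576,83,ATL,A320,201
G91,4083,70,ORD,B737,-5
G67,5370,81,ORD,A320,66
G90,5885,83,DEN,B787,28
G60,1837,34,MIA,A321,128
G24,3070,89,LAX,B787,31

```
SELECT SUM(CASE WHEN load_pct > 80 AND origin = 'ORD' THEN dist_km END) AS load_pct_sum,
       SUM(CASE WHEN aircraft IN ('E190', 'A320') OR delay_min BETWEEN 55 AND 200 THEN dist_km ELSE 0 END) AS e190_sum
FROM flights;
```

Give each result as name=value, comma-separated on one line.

[load_pct_sum: load_pct > 80 AND origin = 'ORD']
flight=G15: ✗
flight=G79: ✗
flight=G94: ✗
flight=G10: ✗
flight=G69: ✗
flight=G43: ✗
flight=G20: ✗
flight=G91: ✗
flight=G67: ✓ → 5370
flight=G90: ✗
flight=G60: ✗
flight=G24: ✗
load_pct_sum = 5370
—
[e190_sum: aircraft IN ('E190', 'A320') OR delay_min BETWEEN 55 AND 200]
flight=G15: ✓ → 2765
flight=G79: ✓ → 4107
flight=G94: ✓ → 3788
flight=G10: ✓ → 2944
flight=G69: ✓ → 2618
flight=G43: ✓ → 2826
flight=G20: ✓ → 5576
flight=G91: ✗
flight=G67: ✓ → 5370
flight=G90: ✗
flight=G60: ✓ → 1837
flight=G24: ✗
e190_sum = 2765 + 4107 + 3788 + 2944 + 2618 + 2826 + 5576 + 5370 + 1837 = 31831

load_pct_sum=5370, e190_sum=31831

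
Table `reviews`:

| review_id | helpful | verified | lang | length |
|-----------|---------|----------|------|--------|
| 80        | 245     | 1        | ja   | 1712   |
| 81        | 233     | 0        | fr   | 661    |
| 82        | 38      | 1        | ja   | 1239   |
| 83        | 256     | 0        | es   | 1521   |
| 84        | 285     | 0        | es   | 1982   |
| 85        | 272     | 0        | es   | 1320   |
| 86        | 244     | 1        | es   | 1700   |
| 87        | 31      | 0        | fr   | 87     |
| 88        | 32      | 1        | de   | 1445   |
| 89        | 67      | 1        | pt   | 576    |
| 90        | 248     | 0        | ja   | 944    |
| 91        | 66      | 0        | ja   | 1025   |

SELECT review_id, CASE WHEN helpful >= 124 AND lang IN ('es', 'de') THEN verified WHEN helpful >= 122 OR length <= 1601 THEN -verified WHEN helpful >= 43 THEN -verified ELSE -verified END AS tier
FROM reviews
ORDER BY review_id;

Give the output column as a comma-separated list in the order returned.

review_id=80: helpful >= 122 OR length <= 1601 → -1
review_id=81: helpful >= 122 OR length <= 1601 → 0
review_id=82: helpful >= 122 OR length <= 1601 → -1
review_id=83: helpful >= 124 AND lang IN ('es', 'de') → 0
review_id=84: helpful >= 124 AND lang IN ('es', 'de') → 0
review_id=85: helpful >= 124 AND lang IN ('es', 'de') → 0
review_id=86: helpful >= 124 AND lang IN ('es', 'de') → 1
review_id=87: helpful >= 122 OR length <= 1601 → 0
review_id=88: helpful >= 122 OR length <= 1601 → -1
review_id=89: helpful >= 122 OR length <= 1601 → -1
review_id=90: helpful >= 122 OR length <= 1601 → 0
review_id=91: helpful >= 122 OR length <= 1601 → 0

-1, 0, -1, 0, 0, 0, 1, 0, -1, -1, 0, 0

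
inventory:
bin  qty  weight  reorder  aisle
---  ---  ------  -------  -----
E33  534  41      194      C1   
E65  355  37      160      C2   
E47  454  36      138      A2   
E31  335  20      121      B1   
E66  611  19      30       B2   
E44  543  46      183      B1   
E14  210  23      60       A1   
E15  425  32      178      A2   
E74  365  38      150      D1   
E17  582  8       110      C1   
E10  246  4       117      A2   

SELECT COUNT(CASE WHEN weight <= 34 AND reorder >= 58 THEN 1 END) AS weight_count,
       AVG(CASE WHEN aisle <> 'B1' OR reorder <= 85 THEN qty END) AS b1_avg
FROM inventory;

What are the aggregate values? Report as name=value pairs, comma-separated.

[weight_count: weight <= 34 AND reorder >= 58]
bin=E33: ✗
bin=E65: ✗
bin=E47: ✗
bin=E31: ✓ → 1
bin=E66: ✗
bin=E44: ✗
bin=E14: ✓ → 1
bin=E15: ✓ → 1
bin=E74: ✗
bin=E17: ✓ → 1
bin=E10: ✓ → 1
weight_count = COUNT(1, 1, 1, 1, 1) = 5
—
[b1_avg: aisle <> 'B1' OR reorder <= 85]
bin=E33: ✓ → 534
bin=E65: ✓ → 355
bin=E47: ✓ → 454
bin=E31: ✗
bin=E66: ✓ → 611
bin=E44: ✗
bin=E14: ✓ → 210
bin=E15: ✓ → 425
bin=E74: ✓ → 365
bin=E17: ✓ → 582
bin=E10: ✓ → 246
b1_avg = (534 + 355 + 454 + 611 + 210 + 425 + 365 + 582 + 246) / 9 = 420.2222222222

weight_count=5, b1_avg=420.2222222222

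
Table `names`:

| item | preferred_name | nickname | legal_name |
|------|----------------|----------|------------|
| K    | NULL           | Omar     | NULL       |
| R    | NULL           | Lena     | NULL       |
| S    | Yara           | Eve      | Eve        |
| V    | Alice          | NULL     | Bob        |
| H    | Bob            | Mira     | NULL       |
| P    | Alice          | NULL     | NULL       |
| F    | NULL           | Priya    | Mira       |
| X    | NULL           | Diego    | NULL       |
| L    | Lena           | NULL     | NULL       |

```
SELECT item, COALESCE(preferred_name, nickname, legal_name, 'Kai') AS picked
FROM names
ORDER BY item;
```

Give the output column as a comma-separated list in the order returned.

item=F: preferred_name=NULL, nickname=Priya → Priya
item=H: preferred_name=Bob → Bob
item=K: preferred_name=NULL, nickname=Omar → Omar
item=L: preferred_name=Lena → Lena
item=P: preferred_name=Alice → Alice
item=R: preferred_name=NULL, nickname=Lena → Lena
item=S: preferred_name=Yara → Yara
item=V: preferred_name=Alice → Alice
item=X: preferred_name=NULL, nickname=Diego → Diego

Priya, Bob, Omar, Lena, Alice, Lena, Yara, Alice, Diego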